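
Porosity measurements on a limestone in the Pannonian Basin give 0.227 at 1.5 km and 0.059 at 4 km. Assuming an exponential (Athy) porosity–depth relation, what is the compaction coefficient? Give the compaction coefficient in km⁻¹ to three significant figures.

Athy: n(d) = n₀ e^(−kd) ⇒ n₁/n₂ = e^{k(d₂−d₁)} ⇒ k = ln(n₁/n₂)/(d₂−d₁)
k = ln(0.227/0.059) / (4 − 1.5) = ln(3.847) / 2.5 = 1.3474 / 2.5 = 0.539 km⁻¹

0.539 km⁻¹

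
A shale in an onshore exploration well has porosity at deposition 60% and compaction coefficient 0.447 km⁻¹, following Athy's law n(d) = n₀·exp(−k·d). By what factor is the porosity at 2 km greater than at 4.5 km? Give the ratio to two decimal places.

n(d₁)/n(d₂) = e^(−k·d₁)/e^(−k·d₂) = e^{k(d₂−d₁)}
= exp(0.447 × 2.5) = exp(1.117) = 3.0572

3.06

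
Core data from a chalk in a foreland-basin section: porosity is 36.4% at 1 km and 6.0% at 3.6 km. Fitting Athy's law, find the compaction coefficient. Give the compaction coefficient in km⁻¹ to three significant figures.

0.693 km⁻¹

Athy: φ(d) = φ₀ e^(−βd) ⇒ φ₁/φ₂ = e^{β(d₂−d₁)} ⇒ β = ln(φ₁/φ₂)/(d₂−d₁)
β = ln(0.364/0.06) / (3.6 − 1) = ln(6.067) / 2.6 = 1.8028 / 2.6 = 0.6934 km⁻¹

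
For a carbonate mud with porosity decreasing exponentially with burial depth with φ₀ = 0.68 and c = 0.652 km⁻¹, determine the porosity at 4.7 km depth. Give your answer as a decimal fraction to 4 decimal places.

0.0317

φ = φ₀·exp(−c·z) = 0.68 × exp(−0.652 × 4.7) = 0.68 × exp(−3.064)
  = 0.68 × 0.0467 = 0.0317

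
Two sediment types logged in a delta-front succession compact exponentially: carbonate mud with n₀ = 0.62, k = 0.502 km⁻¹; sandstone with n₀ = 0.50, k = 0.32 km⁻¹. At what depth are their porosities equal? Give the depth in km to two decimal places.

1.18 km

Set n₀ₐ e^(−kₐd) = n₀ᵦ e^(−kᵦd) ⇒ ln(n₀ₐ/n₀ᵦ) = (kₐ − kᵦ)·d
d = ln(0.62/0.5) / (0.502 − 0.32) = 0.2151 / 0.182 = 1.182 km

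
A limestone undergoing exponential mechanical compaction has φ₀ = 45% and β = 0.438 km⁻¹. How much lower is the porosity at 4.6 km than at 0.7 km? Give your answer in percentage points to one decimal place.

φ(0.7) = 0.45·e^(−0.438×0.7) = 0.3312
φ(4.6) = 0.45·e^(−0.438×4.6) = 0.0600
Δφ = 0.3312 − 0.0600 = 0.2712

27.1 percentage points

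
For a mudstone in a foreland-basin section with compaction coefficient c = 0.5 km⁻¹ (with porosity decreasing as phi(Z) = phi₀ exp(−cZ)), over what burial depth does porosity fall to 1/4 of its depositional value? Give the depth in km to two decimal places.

2.77 km

phi/phi₀ = 1/4 ⇒ exp(−c·Z) = 1/4 ⇒ Z = ln(4) / c
Z = 1.3863 / 0.5 = 2.773 km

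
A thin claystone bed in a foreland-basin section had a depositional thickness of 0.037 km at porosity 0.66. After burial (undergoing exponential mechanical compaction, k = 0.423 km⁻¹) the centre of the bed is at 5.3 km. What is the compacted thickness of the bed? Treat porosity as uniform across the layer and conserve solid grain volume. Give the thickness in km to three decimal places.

0.014 km

Porosity at 5.3 km: φ = 0.66·exp(−0.423×5.3) = 0.0701
Solid-volume conservation: h(1−φ) = h₀(1−φ₀) ⇒ h = h₀·(1−φ₀)/(1−φ)
h = 0.037 × (1 − 0.66)/(1 − 0.0701) = 0.037 × 0.3656 = 0.0135 km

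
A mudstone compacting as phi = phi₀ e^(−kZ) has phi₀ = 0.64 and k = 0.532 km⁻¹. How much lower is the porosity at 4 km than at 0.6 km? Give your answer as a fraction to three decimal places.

phi(0.6) = 0.64·e^(−0.532×0.6) = 0.4651
phi(4) = 0.64·e^(−0.532×4) = 0.0762
Δphi = 0.4651 − 0.0762 = 0.3889

0.389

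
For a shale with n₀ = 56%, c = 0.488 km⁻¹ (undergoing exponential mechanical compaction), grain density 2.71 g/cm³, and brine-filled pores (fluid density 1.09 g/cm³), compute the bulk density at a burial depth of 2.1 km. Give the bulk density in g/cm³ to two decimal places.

Porosity at depth: n = 0.56·exp(−0.488×2.1) = 0.56×0.3589 = 0.2010
Bulk density: ρ_b = (1−n)ρ_g + n·ρ_f = 0.7990×2.71 + 0.2010×1.09
       = 2.165 + 0.219 = 2.384 g/cm³

2.38 g/cm³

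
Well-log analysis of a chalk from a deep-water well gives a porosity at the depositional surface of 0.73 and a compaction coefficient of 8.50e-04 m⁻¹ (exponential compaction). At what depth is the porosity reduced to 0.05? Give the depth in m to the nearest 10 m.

Working in km (1 km = 1000 m; β in km⁻¹ = β in m⁻¹ × 1000):
Invert Athy's law: Z = ln(phi₀/phi) / β
Z = ln(0.73/0.05) / 0.85 = ln(14.6) / 0.85 = 2.6810 / 0.85 = 3.154 km

3150 m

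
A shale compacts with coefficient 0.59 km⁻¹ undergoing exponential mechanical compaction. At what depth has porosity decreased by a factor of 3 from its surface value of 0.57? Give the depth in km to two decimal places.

φ/φ₀ = 1/3 ⇒ exp(−k·d) = 1/3 ⇒ d = ln(3) / k
d = 1.0986 / 0.59 = 1.862 km

1.86 km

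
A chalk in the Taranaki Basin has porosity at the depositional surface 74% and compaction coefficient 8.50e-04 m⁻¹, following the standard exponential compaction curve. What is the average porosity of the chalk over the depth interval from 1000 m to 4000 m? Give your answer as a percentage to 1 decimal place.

Working in km (1 km = 1000 m; k in km⁻¹ = k in m⁻¹ × 1000):
⟨phi⟩ = (1/(Z₂−Z₁)) ∫ phi₀ e^(−kZ) dZ = phi₀·(e^(−k·Z₁) − e^(−k·Z₂)) / (k·(Z₂−Z₁))
e^(−0.85×1) = 0.4274; e^(−0.85×4) = 0.0334
⟨phi⟩ = 0.74 × (0.4274 − 0.0334) / (0.85 × 3) = 0.74 × 0.1545 = 0.1143

11.4%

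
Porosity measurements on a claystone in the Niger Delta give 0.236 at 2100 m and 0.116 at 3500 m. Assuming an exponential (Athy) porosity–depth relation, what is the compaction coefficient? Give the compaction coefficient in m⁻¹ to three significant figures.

0.000507 m⁻¹

Working in km (1 km = 1000 m; c in km⁻¹ = c in m⁻¹ × 1000):
Athy: φ(z) = φ₀ e^(−cz) ⇒ φ₁/φ₂ = e^{c(z₂−z₁)} ⇒ c = ln(φ₁/φ₂)/(z₂−z₁)
c = ln(0.236/0.116) / (3.5 − 2.1) = ln(2.034) / 1.4 = 0.7102 / 1.4 = 0.5073 km⁻¹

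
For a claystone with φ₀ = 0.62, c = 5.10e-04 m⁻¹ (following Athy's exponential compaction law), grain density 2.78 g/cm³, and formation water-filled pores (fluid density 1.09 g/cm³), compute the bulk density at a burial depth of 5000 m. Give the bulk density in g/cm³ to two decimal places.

Working in km (1 km = 1000 m; c in km⁻¹ = c in m⁻¹ × 1000):
Porosity at depth: φ = 0.62·exp(−0.51×5) = 0.62×0.0781 = 0.0484
Bulk density: ρ_b = (1−φ)ρ_g + φ·ρ_f = 0.9516×2.78 + 0.0484×1.09
       = 2.645 + 0.053 = 2.698 g/cm³

2.70 g/cm³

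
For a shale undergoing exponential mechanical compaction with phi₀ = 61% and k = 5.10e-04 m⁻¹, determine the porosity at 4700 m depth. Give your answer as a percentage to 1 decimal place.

Working in km (1 km = 1000 m; k in km⁻¹ = k in m⁻¹ × 1000):
phi = phi₀·exp(−k·Z) = 0.61 × exp(−0.51 × 4.7) = 0.61 × exp(−2.397)
  = 0.61 × 0.0910 = 0.0555

5.6%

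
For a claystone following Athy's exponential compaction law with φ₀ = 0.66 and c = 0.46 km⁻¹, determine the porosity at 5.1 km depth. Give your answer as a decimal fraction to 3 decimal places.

φ = φ₀·exp(−c·d) = 0.66 × exp(−0.46 × 5.1) = 0.66 × exp(−2.346)
  = 0.66 × 0.0958 = 0.0632

0.063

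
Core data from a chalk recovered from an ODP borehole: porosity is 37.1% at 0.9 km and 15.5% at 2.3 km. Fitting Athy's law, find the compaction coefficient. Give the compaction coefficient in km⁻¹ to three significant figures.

0.623 km⁻¹

Athy: φ(Z) = φ₀ e^(−kZ) ⇒ φ₁/φ₂ = e^{k(Z₂−Z₁)} ⇒ k = ln(φ₁/φ₂)/(Z₂−Z₁)
k = ln(0.371/0.155) / (2.3 − 0.9) = ln(2.394) / 1.4 = 0.8728 / 1.4 = 0.6234 km⁻¹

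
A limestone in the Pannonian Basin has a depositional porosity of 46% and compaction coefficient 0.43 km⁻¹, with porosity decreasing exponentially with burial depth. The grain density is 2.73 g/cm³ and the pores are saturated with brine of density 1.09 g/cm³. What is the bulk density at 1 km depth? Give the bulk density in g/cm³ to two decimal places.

Porosity at depth: φ = 0.46·exp(−0.43×1) = 0.46×0.6505 = 0.2992
Bulk density: ρ_b = (1−φ)ρ_g + φ·ρ_f = 0.7008×2.73 + 0.2992×1.09
       = 1.913 + 0.326 = 2.239 g/cm³

2.24 g/cm³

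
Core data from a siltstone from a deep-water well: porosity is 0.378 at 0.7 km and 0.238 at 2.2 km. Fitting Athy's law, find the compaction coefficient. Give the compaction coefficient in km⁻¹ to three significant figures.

0.308 km⁻¹

Athy: φ(Z) = φ₀ e^(−kZ) ⇒ φ₁/φ₂ = e^{k(Z₂−Z₁)} ⇒ k = ln(φ₁/φ₂)/(Z₂−Z₁)
k = ln(0.378/0.238) / (2.2 − 0.7) = ln(1.588) / 1.5 = 0.4626 / 1.5 = 0.3084 km⁻¹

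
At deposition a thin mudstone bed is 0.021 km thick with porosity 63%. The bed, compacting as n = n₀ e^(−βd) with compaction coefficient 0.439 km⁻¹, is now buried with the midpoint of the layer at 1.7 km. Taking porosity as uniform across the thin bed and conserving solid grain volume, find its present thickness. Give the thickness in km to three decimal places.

Porosity at 1.7 km: n = 0.63·exp(−0.439×1.7) = 0.2987
Solid-volume conservation: h(1−n) = h₀(1−n₀) ⇒ h = h₀·(1−n₀)/(1−n)
h = 0.021 × (1 − 0.63)/(1 − 0.2987) = 0.021 × 0.5276 = 0.0111 km

0.011 km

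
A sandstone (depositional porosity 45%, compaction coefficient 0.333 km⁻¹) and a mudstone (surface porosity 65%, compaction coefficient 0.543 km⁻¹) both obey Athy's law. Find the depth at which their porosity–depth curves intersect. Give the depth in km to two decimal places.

1.75 km

Set n₀ₐ e^(−βₐz) = n₀ᵦ e^(−βᵦz) ⇒ ln(n₀ₐ/n₀ᵦ) = (βₐ − βᵦ)·z
z = ln(0.45/0.65) / (0.333 − 0.543) = -0.3677 / -0.21 = 1.751 km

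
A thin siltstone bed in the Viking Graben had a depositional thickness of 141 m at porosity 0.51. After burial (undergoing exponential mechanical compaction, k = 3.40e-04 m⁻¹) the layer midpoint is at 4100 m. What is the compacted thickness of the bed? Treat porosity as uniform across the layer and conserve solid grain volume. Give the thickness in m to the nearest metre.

79 m

Working in km (1 km = 1000 m; k in km⁻¹ = k in m⁻¹ × 1000):
Porosity at 4.1 km: n = 0.51·exp(−0.34×4.1) = 0.1265
Solid-volume conservation: h(1−n) = h₀(1−n₀) ⇒ h = h₀·(1−n₀)/(1−n)
h = 0.141 × (1 − 0.51)/(1 − 0.1265) = 0.141 × 0.5610 = 0.0791 km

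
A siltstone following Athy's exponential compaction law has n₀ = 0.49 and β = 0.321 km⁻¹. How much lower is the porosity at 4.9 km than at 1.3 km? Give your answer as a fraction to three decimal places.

n(1.3) = 0.49·e^(−0.321×1.3) = 0.3228
n(4.9) = 0.49·e^(−0.321×4.9) = 0.1016
Δn = 0.3228 − 0.1016 = 0.2212

0.221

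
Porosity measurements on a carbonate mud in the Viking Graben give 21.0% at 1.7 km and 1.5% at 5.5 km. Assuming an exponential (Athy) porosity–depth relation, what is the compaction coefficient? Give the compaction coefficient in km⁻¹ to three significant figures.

Athy: φ(z) = φ₀ e^(−kz) ⇒ φ₁/φ₂ = e^{k(z₂−z₁)} ⇒ k = ln(φ₁/φ₂)/(z₂−z₁)
k = ln(0.21/0.015) / (5.5 − 1.7) = ln(14) / 3.8 = 2.6391 / 3.8 = 0.6945 km⁻¹

0.694 km⁻¹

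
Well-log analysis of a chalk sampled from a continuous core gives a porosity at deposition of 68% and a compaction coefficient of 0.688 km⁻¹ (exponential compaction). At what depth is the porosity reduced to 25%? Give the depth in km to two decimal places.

1.45 km

Invert Athy's law: z = ln(phi₀/phi) / k
z = ln(0.68/0.25) / 0.688 = ln(2.72) / 0.688 = 1.0006 / 0.688 = 1.454 km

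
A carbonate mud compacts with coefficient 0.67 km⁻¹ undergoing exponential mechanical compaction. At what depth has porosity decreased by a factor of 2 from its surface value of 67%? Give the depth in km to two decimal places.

1.03 km

phi/phi₀ = 1/2 ⇒ exp(−β·Z) = 1/2 ⇒ Z = ln(2) / β
Z = 0.6931 / 0.67 = 1.035 km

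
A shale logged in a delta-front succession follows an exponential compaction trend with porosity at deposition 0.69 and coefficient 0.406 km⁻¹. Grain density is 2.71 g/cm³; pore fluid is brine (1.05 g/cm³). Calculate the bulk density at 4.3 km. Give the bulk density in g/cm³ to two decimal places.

Porosity at depth: phi = 0.69·exp(−0.406×4.3) = 0.69×0.1745 = 0.1204
Bulk density: ρ_b = (1−phi)ρ_g + phi·ρ_f = 0.8796×2.71 + 0.1204×1.05
       = 2.384 + 0.126 = 2.510 g/cm³

2.51 g/cm³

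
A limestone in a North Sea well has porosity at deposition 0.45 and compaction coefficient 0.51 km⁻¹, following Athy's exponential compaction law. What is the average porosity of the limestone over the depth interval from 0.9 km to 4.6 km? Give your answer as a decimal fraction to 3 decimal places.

⟨n⟩ = (1/(Z₂−Z₁)) ∫ n₀ e^(−βZ) dZ = n₀·(e^(−β·Z₁) − e^(−β·Z₂)) / (β·(Z₂−Z₁))
e^(−0.51×0.9) = 0.6319; e^(−0.51×4.6) = 0.0958
⟨n⟩ = 0.45 × (0.6319 − 0.0958) / (0.51 × 3.7) = 0.45 × 0.2841 = 0.1279

0.128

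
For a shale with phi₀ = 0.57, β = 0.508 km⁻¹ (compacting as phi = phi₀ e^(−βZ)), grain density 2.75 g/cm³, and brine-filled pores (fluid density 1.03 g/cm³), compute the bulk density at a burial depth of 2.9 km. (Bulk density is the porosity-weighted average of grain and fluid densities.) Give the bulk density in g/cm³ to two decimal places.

Porosity at depth: phi = 0.57·exp(−0.508×2.9) = 0.57×0.2292 = 0.1306
Bulk density: ρ_b = (1−phi)ρ_g + phi·ρ_f = 0.8694×2.75 + 0.1306×1.03
       = 2.391 + 0.135 = 2.525 g/cm³

2.53 g/cm³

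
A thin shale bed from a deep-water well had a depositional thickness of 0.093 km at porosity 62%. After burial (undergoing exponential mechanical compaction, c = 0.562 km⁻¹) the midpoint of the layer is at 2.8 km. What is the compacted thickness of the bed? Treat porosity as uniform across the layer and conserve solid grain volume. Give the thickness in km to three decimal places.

Porosity at 2.8 km: n = 0.62·exp(−0.562×2.8) = 0.1285
Solid-volume conservation: h(1−n) = h₀(1−n₀) ⇒ h = h₀·(1−n₀)/(1−n)
h = 0.093 × (1 − 0.62)/(1 − 0.1285) = 0.093 × 0.4360 = 0.0406 km

0.041 km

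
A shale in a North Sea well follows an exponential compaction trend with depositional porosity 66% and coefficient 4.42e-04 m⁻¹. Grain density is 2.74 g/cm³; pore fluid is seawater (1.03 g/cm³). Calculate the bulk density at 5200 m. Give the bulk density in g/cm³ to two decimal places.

Working in km (1 km = 1000 m; k in km⁻¹ = k in m⁻¹ × 1000):
Porosity at depth: φ = 0.66·exp(−0.442×5.2) = 0.66×0.1004 = 0.0663
Bulk density: ρ_b = (1−φ)ρ_g + φ·ρ_f = 0.9337×2.74 + 0.0663×1.03
       = 2.558 + 0.068 = 2.627 g/cm³

2.63 g/cm³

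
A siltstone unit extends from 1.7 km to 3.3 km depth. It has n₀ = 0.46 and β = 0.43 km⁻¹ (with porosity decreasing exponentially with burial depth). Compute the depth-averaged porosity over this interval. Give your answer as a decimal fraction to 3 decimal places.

0.160

⟨n⟩ = (1/(d₂−d₁)) ∫ n₀ e^(−βd) dd = n₀·(e^(−β·d₁) − e^(−β·d₂)) / (β·(d₂−d₁))
e^(−0.43×1.7) = 0.4814; e^(−0.43×3.3) = 0.2420
⟨n⟩ = 0.46 × (0.4814 − 0.2420) / (0.43 × 1.6) = 0.46 × 0.3481 = 0.1601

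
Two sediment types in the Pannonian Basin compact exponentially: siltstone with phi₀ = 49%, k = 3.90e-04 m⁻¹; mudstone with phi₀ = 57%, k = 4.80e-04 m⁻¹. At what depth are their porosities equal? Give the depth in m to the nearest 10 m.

Working in km (1 km = 1000 m; k in km⁻¹ = k in m⁻¹ × 1000):
Set phi₀ₐ e^(−kₐZ) = phi₀ᵦ e^(−kᵦZ) ⇒ ln(phi₀ₐ/phi₀ᵦ) = (kₐ − kᵦ)·Z
Z = ln(0.49/0.57) / (0.39 − 0.48) = -0.1512 / -0.09 = 1.680 km

1680 m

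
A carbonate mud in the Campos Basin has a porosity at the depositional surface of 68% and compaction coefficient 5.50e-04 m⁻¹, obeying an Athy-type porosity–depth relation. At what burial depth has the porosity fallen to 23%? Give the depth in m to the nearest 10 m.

Working in km (1 km = 1000 m; β in km⁻¹ = β in m⁻¹ × 1000):
Invert Athy's law: z = ln(phi₀/phi) / β
z = ln(0.68/0.23) / 0.55 = ln(2.957) / 0.55 = 1.0840 / 0.55 = 1.971 km

1970 m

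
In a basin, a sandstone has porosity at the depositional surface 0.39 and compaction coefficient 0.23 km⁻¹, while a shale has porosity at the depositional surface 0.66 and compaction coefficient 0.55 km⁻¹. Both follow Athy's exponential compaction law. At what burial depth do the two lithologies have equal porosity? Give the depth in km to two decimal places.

1.64 km

Set φ₀ₐ e^(−cₐz) = φ₀ᵦ e^(−cᵦz) ⇒ ln(φ₀ₐ/φ₀ᵦ) = (cₐ − cᵦ)·z
z = ln(0.39/0.66) / (0.23 − 0.55) = -0.5261 / -0.32 = 1.644 km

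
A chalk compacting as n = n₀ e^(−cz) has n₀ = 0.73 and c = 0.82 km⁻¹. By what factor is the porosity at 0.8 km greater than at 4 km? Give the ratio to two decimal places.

13.79

n(z₁)/n(z₂) = e^(−c·z₁)/e^(−c·z₂) = e^{c(z₂−z₁)}
= exp(0.82 × 3.2) = exp(2.624) = 13.7908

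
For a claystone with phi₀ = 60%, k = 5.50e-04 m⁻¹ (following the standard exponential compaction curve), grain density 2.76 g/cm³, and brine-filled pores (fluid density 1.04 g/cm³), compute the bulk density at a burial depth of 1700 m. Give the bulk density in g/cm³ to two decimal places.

Working in km (1 km = 1000 m; k in km⁻¹ = k in m⁻¹ × 1000):
Porosity at depth: phi = 0.6·exp(−0.55×1.7) = 0.6×0.3926 = 0.2356
Bulk density: ρ_b = (1−phi)ρ_g + phi·ρ_f = 0.7644×2.76 + 0.2356×1.04
       = 2.110 + 0.245 = 2.355 g/cm³

2.35 g/cm³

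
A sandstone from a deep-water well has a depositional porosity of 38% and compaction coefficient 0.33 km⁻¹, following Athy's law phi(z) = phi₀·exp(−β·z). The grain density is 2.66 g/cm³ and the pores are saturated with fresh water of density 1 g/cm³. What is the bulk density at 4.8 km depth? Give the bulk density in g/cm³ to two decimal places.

Porosity at depth: phi = 0.38·exp(−0.33×4.8) = 0.38×0.2052 = 0.0780
Bulk density: ρ_b = (1−phi)ρ_g + phi·ρ_f = 0.9220×2.66 + 0.0780×1
       = 2.453 + 0.078 = 2.531 g/cm³

2.53 g/cm³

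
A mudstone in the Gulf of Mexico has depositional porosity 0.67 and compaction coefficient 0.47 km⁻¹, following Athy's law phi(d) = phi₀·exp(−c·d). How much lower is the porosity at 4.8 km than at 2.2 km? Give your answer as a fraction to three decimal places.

0.168

phi(2.2) = 0.67·e^(−0.47×2.2) = 0.2382
phi(4.8) = 0.67·e^(−0.47×4.8) = 0.0702
Δphi = 0.2382 − 0.0702 = 0.1680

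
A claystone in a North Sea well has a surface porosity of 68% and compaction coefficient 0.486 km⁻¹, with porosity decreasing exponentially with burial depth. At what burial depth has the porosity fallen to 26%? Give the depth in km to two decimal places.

Invert Athy's law: z = ln(φ₀/φ) / β
z = ln(0.68/0.26) / 0.486 = ln(2.615) / 0.486 = 0.9614 / 0.486 = 1.978 km

1.98 km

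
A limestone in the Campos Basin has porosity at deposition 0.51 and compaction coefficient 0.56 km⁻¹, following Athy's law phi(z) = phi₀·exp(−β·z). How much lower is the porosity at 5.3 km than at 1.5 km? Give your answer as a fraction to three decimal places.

0.194

phi(1.5) = 0.51·e^(−0.56×1.5) = 0.2202
phi(5.3) = 0.51·e^(−0.56×5.3) = 0.0262
Δphi = 0.2202 − 0.0262 = 0.1940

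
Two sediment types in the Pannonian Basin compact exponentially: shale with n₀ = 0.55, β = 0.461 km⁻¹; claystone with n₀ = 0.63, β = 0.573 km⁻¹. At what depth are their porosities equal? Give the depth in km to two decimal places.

1.21 km

Set n₀ₐ e^(−βₐZ) = n₀ᵦ e^(−βᵦZ) ⇒ ln(n₀ₐ/n₀ᵦ) = (βₐ − βᵦ)·Z
Z = ln(0.55/0.63) / (0.461 − 0.573) = -0.1358 / -0.112 = 1.213 km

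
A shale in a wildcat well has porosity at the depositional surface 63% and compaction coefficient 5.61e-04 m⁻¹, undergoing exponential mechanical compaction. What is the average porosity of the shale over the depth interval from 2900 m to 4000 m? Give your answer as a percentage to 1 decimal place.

9.2%

Working in km (1 km = 1000 m; k in km⁻¹ = k in m⁻¹ × 1000):
⟨n⟩ = (1/(Z₂−Z₁)) ∫ n₀ e^(−kZ) dZ = n₀·(e^(−k·Z₁) − e^(−k·Z₂)) / (k·(Z₂−Z₁))
e^(−0.561×2.9) = 0.1965; e^(−0.561×4) = 0.1060
⟨n⟩ = 0.63 × (0.1965 − 0.1060) / (0.561 × 1.1) = 0.63 × 0.1467 = 0.0924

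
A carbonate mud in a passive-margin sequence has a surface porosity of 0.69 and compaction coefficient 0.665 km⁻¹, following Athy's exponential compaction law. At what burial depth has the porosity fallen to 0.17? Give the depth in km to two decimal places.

Invert Athy's law: Z = ln(phi₀/phi) / c
Z = ln(0.69/0.17) / 0.665 = ln(4.059) / 0.665 = 1.4009 / 0.665 = 2.107 km

2.11 km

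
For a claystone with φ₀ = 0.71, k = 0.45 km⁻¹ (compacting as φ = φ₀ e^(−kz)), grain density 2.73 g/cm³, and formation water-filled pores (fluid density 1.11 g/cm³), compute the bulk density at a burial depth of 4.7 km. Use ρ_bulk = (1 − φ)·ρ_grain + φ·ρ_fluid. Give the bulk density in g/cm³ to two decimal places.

Porosity at depth: φ = 0.71·exp(−0.45×4.7) = 0.71×0.1206 = 0.0856
Bulk density: ρ_b = (1−φ)ρ_g + φ·ρ_f = 0.9144×2.73 + 0.0856×1.11
       = 2.496 + 0.095 = 2.591 g/cm³

2.59 g/cm³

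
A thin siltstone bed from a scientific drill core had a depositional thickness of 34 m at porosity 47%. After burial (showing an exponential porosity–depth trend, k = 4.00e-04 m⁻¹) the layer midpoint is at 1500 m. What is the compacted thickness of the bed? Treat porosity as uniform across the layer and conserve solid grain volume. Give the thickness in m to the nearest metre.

24 m

Working in km (1 km = 1000 m; k in km⁻¹ = k in m⁻¹ × 1000):
Porosity at 1.5 km: n = 0.47·exp(−0.4×1.5) = 0.2579
Solid-volume conservation: h(1−n) = h₀(1−n₀) ⇒ h = h₀·(1−n₀)/(1−n)
h = 0.034 × (1 − 0.47)/(1 − 0.2579) = 0.034 × 0.7142 = 0.0243 km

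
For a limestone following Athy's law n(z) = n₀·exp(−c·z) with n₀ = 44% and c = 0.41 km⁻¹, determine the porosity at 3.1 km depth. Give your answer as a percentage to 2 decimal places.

12.34%

n = n₀·exp(−c·z) = 0.44 × exp(−0.41 × 3.1) = 0.44 × exp(−1.271)
  = 0.44 × 0.2806 = 0.1234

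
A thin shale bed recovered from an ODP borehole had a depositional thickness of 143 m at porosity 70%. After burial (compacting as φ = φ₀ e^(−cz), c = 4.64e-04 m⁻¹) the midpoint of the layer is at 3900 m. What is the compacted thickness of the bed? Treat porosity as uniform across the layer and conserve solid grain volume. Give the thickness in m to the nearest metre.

Working in km (1 km = 1000 m; c in km⁻¹ = c in m⁻¹ × 1000):
Porosity at 3.9 km: φ = 0.7·exp(−0.464×3.9) = 0.1146
Solid-volume conservation: h(1−φ) = h₀(1−φ₀) ⇒ h = h₀·(1−φ₀)/(1−φ)
h = 0.143 × (1 − 0.7)/(1 − 0.1146) = 0.143 × 0.3388 = 0.0485 km

48 m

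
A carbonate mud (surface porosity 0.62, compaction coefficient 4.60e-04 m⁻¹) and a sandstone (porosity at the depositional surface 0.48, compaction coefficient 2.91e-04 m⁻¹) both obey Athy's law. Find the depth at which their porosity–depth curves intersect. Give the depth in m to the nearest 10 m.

1510 m

Working in km (1 km = 1000 m; c in km⁻¹ = c in m⁻¹ × 1000):
Set n₀ₐ e^(−cₐZ) = n₀ᵦ e^(−cᵦZ) ⇒ ln(n₀ₐ/n₀ᵦ) = (cₐ − cᵦ)·Z
Z = ln(0.62/0.48) / (0.46 − 0.291) = 0.2559 / 0.169 = 1.514 km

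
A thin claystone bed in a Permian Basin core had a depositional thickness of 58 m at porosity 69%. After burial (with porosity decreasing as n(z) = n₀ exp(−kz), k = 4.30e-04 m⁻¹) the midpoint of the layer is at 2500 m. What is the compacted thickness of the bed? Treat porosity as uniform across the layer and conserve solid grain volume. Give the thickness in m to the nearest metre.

Working in km (1 km = 1000 m; k in km⁻¹ = k in m⁻¹ × 1000):
Porosity at 2.5 km: n = 0.69·exp(−0.43×2.5) = 0.2355
Solid-volume conservation: h(1−n) = h₀(1−n₀) ⇒ h = h₀·(1−n₀)/(1−n)
h = 0.058 × (1 − 0.69)/(1 − 0.2355) = 0.058 × 0.4055 = 0.0235 km

24 m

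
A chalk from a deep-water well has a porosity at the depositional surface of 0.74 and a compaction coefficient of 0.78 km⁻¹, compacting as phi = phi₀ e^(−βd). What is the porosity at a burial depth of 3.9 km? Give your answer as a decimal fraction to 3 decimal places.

phi = phi₀·exp(−β·d) = 0.74 × exp(−0.78 × 3.9) = 0.74 × exp(−3.042)
  = 0.74 × 0.0477 = 0.0353

0.035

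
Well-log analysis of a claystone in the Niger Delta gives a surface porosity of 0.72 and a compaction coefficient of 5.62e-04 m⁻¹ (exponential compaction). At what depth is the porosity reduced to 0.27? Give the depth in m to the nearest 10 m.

1750 m

Working in km (1 km = 1000 m; c in km⁻¹ = c in m⁻¹ × 1000):
Invert Athy's law: Z = ln(φ₀/φ) / c
Z = ln(0.72/0.27) / 0.562 = ln(2.667) / 0.562 = 0.9808 / 0.562 = 1.745 km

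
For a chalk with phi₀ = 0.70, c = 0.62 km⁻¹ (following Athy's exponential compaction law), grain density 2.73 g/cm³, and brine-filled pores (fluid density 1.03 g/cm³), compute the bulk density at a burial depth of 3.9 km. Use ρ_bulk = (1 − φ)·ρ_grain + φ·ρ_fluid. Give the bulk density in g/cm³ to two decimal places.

Porosity at depth: phi = 0.7·exp(−0.62×3.9) = 0.7×0.0891 = 0.0624
Bulk density: ρ_b = (1−phi)ρ_g + phi·ρ_f = 0.9376×2.73 + 0.0624×1.03
       = 2.560 + 0.064 = 2.624 g/cm³

2.62 g/cm³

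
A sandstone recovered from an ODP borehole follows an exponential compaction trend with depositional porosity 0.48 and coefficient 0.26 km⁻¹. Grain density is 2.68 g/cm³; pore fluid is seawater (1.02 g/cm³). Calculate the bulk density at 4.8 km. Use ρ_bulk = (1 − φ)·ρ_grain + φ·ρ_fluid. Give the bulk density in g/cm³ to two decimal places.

2.45 g/cm³

Porosity at depth: φ = 0.48·exp(−0.26×4.8) = 0.48×0.2871 = 0.1378
Bulk density: ρ_b = (1−φ)ρ_g + φ·ρ_f = 0.8622×2.68 + 0.1378×1.02
       = 2.311 + 0.141 = 2.451 g/cm³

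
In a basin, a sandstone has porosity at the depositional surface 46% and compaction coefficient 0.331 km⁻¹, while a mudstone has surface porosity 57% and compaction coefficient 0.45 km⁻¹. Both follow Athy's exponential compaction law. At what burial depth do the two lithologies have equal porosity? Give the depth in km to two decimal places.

Set φ₀ₐ e^(−βₐd) = φ₀ᵦ e^(−βᵦd) ⇒ ln(φ₀ₐ/φ₀ᵦ) = (βₐ − βᵦ)·d
d = ln(0.46/0.57) / (0.331 − 0.45) = -0.2144 / -0.119 = 1.802 km

1.80 km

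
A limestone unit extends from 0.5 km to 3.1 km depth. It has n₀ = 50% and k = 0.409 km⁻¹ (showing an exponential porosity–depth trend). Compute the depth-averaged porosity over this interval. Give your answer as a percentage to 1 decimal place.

25.1%

⟨n⟩ = (1/(z₂−z₁)) ∫ n₀ e^(−kz) dz = n₀·(e^(−k·z₁) − e^(−k·z₂)) / (k·(z₂−z₁))
e^(−0.409×0.5) = 0.8151; e^(−0.409×3.1) = 0.2814
⟨n⟩ = 0.5 × (0.8151 − 0.2814) / (0.409 × 2.6) = 0.5 × 0.5018 = 0.2509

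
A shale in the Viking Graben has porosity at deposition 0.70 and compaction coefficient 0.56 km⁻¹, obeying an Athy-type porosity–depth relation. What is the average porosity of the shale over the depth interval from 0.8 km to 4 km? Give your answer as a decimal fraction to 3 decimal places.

0.208

⟨n⟩ = (1/(d₂−d₁)) ∫ n₀ e^(−cd) dd = n₀·(e^(−c·d₁) − e^(−c·d₂)) / (c·(d₂−d₁))
e^(−0.56×0.8) = 0.6389; e^(−0.56×4) = 0.1065
⟨n⟩ = 0.7 × (0.6389 − 0.1065) / (0.56 × 3.2) = 0.7 × 0.2971 = 0.2080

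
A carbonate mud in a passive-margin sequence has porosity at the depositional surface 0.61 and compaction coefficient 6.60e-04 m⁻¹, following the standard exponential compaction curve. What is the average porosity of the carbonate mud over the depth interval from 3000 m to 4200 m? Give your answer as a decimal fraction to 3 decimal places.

Working in km (1 km = 1000 m; β in km⁻¹ = β in m⁻¹ × 1000):
⟨n⟩ = (1/(Z₂−Z₁)) ∫ n₀ e^(−βZ) dZ = n₀·(e^(−β·Z₁) − e^(−β·Z₂)) / (β·(Z₂−Z₁))
e^(−0.66×3) = 0.1381; e^(−0.66×4.2) = 0.0625
⟨n⟩ = 0.61 × (0.1381 − 0.0625) / (0.66 × 1.2) = 0.61 × 0.0954 = 0.0582

0.058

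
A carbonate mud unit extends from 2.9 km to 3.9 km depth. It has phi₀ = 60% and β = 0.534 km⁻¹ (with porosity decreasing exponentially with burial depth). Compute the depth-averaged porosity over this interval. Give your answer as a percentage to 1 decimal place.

9.9%

⟨phi⟩ = (1/(Z₂−Z₁)) ∫ phi₀ e^(−βZ) dZ = phi₀·(e^(−β·Z₁) − e^(−β·Z₂)) / (β·(Z₂−Z₁))
e^(−0.534×2.9) = 0.2125; e^(−0.534×3.9) = 0.1246
⟨phi⟩ = 0.6 × (0.2125 − 0.1246) / (0.534 × 1) = 0.6 × 0.1647 = 0.0988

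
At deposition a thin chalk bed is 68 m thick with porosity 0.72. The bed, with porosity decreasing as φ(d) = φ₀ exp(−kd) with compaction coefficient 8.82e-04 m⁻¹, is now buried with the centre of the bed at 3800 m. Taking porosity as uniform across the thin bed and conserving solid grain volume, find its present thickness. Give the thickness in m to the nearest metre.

Working in km (1 km = 1000 m; k in km⁻¹ = k in m⁻¹ × 1000):
Porosity at 3.8 km: φ = 0.72·exp(−0.882×3.8) = 0.0252
Solid-volume conservation: h(1−φ) = h₀(1−φ₀) ⇒ h = h₀·(1−φ₀)/(1−φ)
h = 0.068 × (1 − 0.72)/(1 − 0.0252) = 0.068 × 0.2872 = 0.0195 km

20 m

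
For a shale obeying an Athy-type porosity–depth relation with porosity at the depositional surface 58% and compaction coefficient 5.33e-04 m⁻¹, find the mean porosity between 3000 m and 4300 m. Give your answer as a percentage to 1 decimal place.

8.5%

Working in km (1 km = 1000 m; k in km⁻¹ = k in m⁻¹ × 1000):
⟨n⟩ = (1/(d₂−d₁)) ∫ n₀ e^(−kd) dd = n₀·(e^(−k·d₁) − e^(−k·d₂)) / (k·(d₂−d₁))
e^(−0.533×3) = 0.2021; e^(−0.533×4.3) = 0.1011
⟨n⟩ = 0.58 × (0.2021 − 0.1011) / (0.533 × 1.3) = 0.58 × 0.1458 = 0.0846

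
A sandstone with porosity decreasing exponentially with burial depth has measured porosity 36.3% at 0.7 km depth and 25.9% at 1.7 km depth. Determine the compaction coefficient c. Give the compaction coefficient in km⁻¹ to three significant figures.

0.338 km⁻¹

Athy: φ(d) = φ₀ e^(−cd) ⇒ φ₁/φ₂ = e^{c(d₂−d₁)} ⇒ c = ln(φ₁/φ₂)/(d₂−d₁)
c = ln(0.363/0.259) / (1.7 − 0.7) = ln(1.402) / 1 = 0.3376 / 1 = 0.3376 km⁻¹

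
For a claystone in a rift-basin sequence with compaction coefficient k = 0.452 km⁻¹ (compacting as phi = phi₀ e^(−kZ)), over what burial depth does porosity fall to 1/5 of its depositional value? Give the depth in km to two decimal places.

phi/phi₀ = 1/5 ⇒ exp(−k·Z) = 1/5 ⇒ Z = ln(5) / k
Z = 1.6094 / 0.452 = 3.561 km

3.56 km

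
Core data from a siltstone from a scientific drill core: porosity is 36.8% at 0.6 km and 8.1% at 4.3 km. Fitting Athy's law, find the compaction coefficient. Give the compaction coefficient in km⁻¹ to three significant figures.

Athy: phi(d) = phi₀ e^(−kd) ⇒ phi₁/phi₂ = e^{k(d₂−d₁)} ⇒ k = ln(phi₁/phi₂)/(d₂−d₁)
k = ln(0.368/0.081) / (4.3 − 0.6) = ln(4.543) / 3.7 = 1.5136 / 3.7 = 0.4091 km⁻¹

0.409 km⁻¹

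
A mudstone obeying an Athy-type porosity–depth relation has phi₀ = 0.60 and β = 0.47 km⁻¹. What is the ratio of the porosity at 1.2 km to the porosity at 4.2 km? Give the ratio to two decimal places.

4.10

phi(z₁)/phi(z₂) = e^(−β·z₁)/e^(−β·z₂) = e^{β(z₂−z₁)}
= exp(0.47 × 3) = exp(1.41) = 4.0960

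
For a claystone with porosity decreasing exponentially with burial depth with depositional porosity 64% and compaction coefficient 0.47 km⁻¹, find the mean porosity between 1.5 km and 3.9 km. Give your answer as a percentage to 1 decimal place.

⟨φ⟩ = (1/(z₂−z₁)) ∫ φ₀ e^(−kz) dz = φ₀·(e^(−k·z₁) − e^(−k·z₂)) / (k·(z₂−z₁))
e^(−0.47×1.5) = 0.4941; e^(−0.47×3.9) = 0.1599
⟨φ⟩ = 0.64 × (0.4941 − 0.1599) / (0.47 × 2.4) = 0.64 × 0.2963 = 0.1896

19.0%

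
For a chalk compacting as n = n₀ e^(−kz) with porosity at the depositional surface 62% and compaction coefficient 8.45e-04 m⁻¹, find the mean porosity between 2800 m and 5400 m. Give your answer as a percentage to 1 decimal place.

Working in km (1 km = 1000 m; k in km⁻¹ = k in m⁻¹ × 1000):
⟨n⟩ = (1/(z₂−z₁)) ∫ n₀ e^(−kz) dz = n₀·(e^(−k·z₁) − e^(−k·z₂)) / (k·(z₂−z₁))
e^(−0.845×2.8) = 0.0939; e^(−0.845×5.4) = 0.0104
⟨n⟩ = 0.62 × (0.0939 − 0.0104) / (0.845 × 2.6) = 0.62 × 0.0380 = 0.0235

2.4%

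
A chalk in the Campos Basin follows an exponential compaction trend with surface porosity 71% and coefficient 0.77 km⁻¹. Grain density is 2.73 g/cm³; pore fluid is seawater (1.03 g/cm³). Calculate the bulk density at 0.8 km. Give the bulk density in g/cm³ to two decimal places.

Porosity at depth: phi = 0.71·exp(−0.77×0.8) = 0.71×0.5401 = 0.3835
Bulk density: ρ_b = (1−phi)ρ_g + phi·ρ_f = 0.6165×2.73 + 0.3835×1.03
       = 1.683 + 0.395 = 2.078 g/cm³

2.08 g/cm³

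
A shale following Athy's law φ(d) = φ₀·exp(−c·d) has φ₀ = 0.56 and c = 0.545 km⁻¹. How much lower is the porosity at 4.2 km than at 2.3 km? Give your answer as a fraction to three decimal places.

φ(2.3) = 0.56·e^(−0.545×2.3) = 0.1599
φ(4.2) = 0.56·e^(−0.545×4.2) = 0.0568
Δφ = 0.1599 − 0.0568 = 0.1031

0.103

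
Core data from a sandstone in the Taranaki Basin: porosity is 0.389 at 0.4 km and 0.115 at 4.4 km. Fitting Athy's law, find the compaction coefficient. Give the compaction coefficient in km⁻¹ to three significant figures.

Athy: phi(Z) = phi₀ e^(−cZ) ⇒ phi₁/phi₂ = e^{c(Z₂−Z₁)} ⇒ c = ln(phi₁/phi₂)/(Z₂−Z₁)
c = ln(0.389/0.115) / (4.4 − 0.4) = ln(3.383) / 4 = 1.2186 / 4 = 0.3047 km⁻¹

0.305 km⁻¹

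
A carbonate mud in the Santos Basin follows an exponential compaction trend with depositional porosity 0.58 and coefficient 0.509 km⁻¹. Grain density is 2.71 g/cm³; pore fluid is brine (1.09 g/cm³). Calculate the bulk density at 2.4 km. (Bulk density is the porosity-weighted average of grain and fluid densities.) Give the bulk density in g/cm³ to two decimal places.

2.43 g/cm³

Porosity at depth: n = 0.58·exp(−0.509×2.4) = 0.58×0.2948 = 0.1710
Bulk density: ρ_b = (1−n)ρ_g + n·ρ_f = 0.8290×2.71 + 0.1710×1.09
       = 2.247 + 0.186 = 2.433 g/cm³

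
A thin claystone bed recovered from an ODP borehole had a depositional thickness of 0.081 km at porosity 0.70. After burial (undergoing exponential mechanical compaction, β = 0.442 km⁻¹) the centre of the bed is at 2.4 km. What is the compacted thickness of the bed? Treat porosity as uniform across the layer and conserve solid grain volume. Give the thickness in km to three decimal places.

0.032 km

Porosity at 2.4 km: n = 0.7·exp(−0.442×2.4) = 0.2423
Solid-volume conservation: h(1−n) = h₀(1−n₀) ⇒ h = h₀·(1−n₀)/(1−n)
h = 0.081 × (1 − 0.7)/(1 − 0.2423) = 0.081 × 0.3959 = 0.0321 km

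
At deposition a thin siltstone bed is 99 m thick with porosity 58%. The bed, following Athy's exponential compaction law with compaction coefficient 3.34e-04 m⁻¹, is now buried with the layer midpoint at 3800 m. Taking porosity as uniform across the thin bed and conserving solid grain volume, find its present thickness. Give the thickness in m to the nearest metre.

Working in km (1 km = 1000 m; c in km⁻¹ = c in m⁻¹ × 1000):
Porosity at 3.8 km: phi = 0.58·exp(−0.334×3.8) = 0.1630
Solid-volume conservation: h(1−phi) = h₀(1−phi₀) ⇒ h = h₀·(1−phi₀)/(1−phi)
h = 0.099 × (1 − 0.58)/(1 − 0.1630) = 0.099 × 0.5018 = 0.0497 km

50 m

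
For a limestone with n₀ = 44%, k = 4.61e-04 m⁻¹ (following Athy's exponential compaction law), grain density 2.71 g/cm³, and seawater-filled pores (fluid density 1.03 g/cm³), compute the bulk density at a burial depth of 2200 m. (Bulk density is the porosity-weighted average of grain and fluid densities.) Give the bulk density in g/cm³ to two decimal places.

Working in km (1 km = 1000 m; k in km⁻¹ = k in m⁻¹ × 1000):
Porosity at depth: n = 0.44·exp(−0.461×2.2) = 0.44×0.3627 = 0.1596
Bulk density: ρ_b = (1−n)ρ_g + n·ρ_f = 0.8404×2.71 + 0.1596×1.03
       = 2.278 + 0.164 = 2.442 g/cm³

2.44 g/cm³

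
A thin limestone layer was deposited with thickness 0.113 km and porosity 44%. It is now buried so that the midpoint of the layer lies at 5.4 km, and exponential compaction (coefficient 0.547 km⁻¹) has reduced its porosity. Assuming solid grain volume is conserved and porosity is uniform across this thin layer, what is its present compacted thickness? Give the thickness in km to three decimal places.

0.065 km

Porosity at 5.4 km: n = 0.44·exp(−0.547×5.4) = 0.0229
Solid-volume conservation: h(1−n) = h₀(1−n₀) ⇒ h = h₀·(1−n₀)/(1−n)
h = 0.113 × (1 − 0.44)/(1 − 0.0229) = 0.113 × 0.5731 = 0.0648 km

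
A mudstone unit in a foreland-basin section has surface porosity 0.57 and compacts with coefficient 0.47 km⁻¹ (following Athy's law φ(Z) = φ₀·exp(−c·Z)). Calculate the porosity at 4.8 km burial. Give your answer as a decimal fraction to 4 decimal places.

0.0597

φ = φ₀·exp(−c·Z) = 0.57 × exp(−0.47 × 4.8) = 0.57 × exp(−2.256)
  = 0.57 × 0.1048 = 0.0597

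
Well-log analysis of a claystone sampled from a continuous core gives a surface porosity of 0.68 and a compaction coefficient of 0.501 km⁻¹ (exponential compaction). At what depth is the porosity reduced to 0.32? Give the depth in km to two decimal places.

Invert Athy's law: Z = ln(n₀/n) / β
Z = ln(0.68/0.32) / 0.501 = ln(2.125) / 0.501 = 0.7538 / 0.501 = 1.505 km

1.50 km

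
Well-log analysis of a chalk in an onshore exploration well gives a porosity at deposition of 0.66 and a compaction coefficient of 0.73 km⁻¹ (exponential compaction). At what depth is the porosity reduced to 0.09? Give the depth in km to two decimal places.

2.73 km

Invert Athy's law: d = ln(n₀/n) / k
d = ln(0.66/0.09) / 0.73 = ln(7.333) / 0.73 = 1.9924 / 0.73 = 2.729 km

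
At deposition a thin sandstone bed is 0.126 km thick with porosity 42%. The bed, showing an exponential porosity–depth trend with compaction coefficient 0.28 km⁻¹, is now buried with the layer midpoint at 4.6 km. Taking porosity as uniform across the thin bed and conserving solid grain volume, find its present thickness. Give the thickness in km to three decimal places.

Porosity at 4.6 km: phi = 0.42·exp(−0.28×4.6) = 0.1158
Solid-volume conservation: h(1−phi) = h₀(1−phi₀) ⇒ h = h₀·(1−phi₀)/(1−phi)
h = 0.126 × (1 − 0.42)/(1 − 0.1158) = 0.126 × 0.6560 = 0.0827 km

0.083 km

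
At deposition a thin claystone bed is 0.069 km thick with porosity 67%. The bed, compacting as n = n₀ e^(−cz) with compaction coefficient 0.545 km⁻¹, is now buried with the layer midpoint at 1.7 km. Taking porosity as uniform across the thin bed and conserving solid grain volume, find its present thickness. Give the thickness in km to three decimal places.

Porosity at 1.7 km: n = 0.67·exp(−0.545×1.7) = 0.2653
Solid-volume conservation: h(1−n) = h₀(1−n₀) ⇒ h = h₀·(1−n₀)/(1−n)
h = 0.069 × (1 − 0.67)/(1 − 0.2653) = 0.069 × 0.4491 = 0.0310 km

0.031 km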